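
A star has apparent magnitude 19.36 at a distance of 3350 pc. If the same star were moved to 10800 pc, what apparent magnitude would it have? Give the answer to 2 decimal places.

m ≈ 21.90

Flux ∝ 1/d², so Δm = 5 log₁₀(d₂/d₁) = 5 log₁₀(10800/3350) = 2.542
m₂ = m₁ + Δm = 19.36 + (2.542) = 21.902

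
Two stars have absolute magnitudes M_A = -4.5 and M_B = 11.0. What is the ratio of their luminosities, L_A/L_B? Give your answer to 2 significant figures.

L_A/L_B ≈ 1.6×10^6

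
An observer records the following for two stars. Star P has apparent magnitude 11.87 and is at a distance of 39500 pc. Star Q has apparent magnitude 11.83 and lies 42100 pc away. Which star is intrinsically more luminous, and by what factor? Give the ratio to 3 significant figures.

Star P: M = m − 5 log₁₀ d + 5 = 11.87 − 5·4.5966 + 5 = -6.113
Star Q: M = m − 5 log₁₀ d + 5 = 11.83 − 5·4.6243 + 5 = -6.291
ΔM = M_P − M_Q = -6.113 − (-6.291) = 0.178; smaller M is more luminous → Star Q.
L ratio = 10^(0.4 |ΔM|) = 10^0.071 = 1.179

Star Q is more luminous, by a factor of 1.18.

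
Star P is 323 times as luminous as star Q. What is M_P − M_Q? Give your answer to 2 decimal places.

M_P − M_Q ≈ -6.27

Pogson: ΔM = −2.5 log₁₀(ratio) = −2.5 log₁₀(323) = −2.5 × 2.5092 = -6.273
Star P is brighter, so it has the smaller magnitude: the difference is negative.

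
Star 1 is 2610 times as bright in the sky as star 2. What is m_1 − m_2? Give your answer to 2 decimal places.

m_1 − m_2 ≈ -8.54

Pogson: Δm = −2.5 log₁₀(ratio) = −2.5 log₁₀(2610) = −2.5 × 3.4166 = -8.542
Star 1 is brighter, so it has the smaller magnitude: the difference is negative.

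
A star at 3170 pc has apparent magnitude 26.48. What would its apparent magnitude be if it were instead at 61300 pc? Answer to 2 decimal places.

m ≈ 32.91

Flux ∝ 1/d², so Δm = 5 log₁₀(d₂/d₁) = 5 log₁₀(61300/3170) = 6.432
m₂ = m₁ + Δm = 26.48 + (6.432) = 32.912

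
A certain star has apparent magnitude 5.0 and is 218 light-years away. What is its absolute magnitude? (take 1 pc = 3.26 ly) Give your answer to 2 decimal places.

d = 218 ly / 3.26 = 66.87 pc
5 log₁₀(d/10 pc) = 5 log₁₀(66.87) − 5 = 4.126
M = m − 5 log₁₀(d/10) = 5.0 − 4.126 = 0.874

M ≈ 0.87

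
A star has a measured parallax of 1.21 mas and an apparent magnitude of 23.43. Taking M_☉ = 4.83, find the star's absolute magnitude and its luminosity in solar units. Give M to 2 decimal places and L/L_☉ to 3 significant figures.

M ≈ 13.84; L/L_☉ ≈ 2.48×10^-4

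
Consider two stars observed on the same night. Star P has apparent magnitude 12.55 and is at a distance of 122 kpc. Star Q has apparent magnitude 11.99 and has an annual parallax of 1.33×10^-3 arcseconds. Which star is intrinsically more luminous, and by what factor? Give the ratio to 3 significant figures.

Star P is more luminous, by a factor of 15700.

Star P: d = 122 kpc = 122000 pc
Star P: M = m − 5 log₁₀ d + 5 = 12.55 − 5·5.0864 + 5 = -7.882
Star Q: d = 1/p = 1/1.33×10^-3″ = 751.9 pc
Star Q: M = m − 5 log₁₀ d + 5 = 11.99 − 5·2.8761 + 5 = 2.609
ΔM = M_P − M_Q = -7.882 − (2.609) = -10.491; smaller M is more luminous → Star P.
L ratio = 10^(0.4 |ΔM|) = 10^4.196 = 15720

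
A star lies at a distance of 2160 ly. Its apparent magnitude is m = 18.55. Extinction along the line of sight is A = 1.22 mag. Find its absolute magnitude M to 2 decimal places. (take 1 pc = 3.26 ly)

d = 2160 ly / 3.26 = 662.6 pc
5 log₁₀(d/10 pc) = 5 log₁₀(662.6) − 5 = 9.106
M = m − 5 log₁₀(d/10) − A = 18.55 − 9.106 − 1.22 = 8.224

M ≈ 8.22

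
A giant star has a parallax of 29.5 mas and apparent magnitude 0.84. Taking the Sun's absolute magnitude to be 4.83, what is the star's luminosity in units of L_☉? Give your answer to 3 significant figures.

d = 1/p = 1000/29.5 mas = 33.90 pc
M = m − 5 log₁₀ d + 5 = 0.84 − 5·1.5302 + 5 = -1.811
M − M_☉ = -1.811 − 4.83 = -6.641
L/L_☉ = 10^(−0.4 × -6.641) = 453.3

L/L_☉ ≈ 453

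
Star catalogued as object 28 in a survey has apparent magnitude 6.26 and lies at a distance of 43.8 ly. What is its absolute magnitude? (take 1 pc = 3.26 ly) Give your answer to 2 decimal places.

M ≈ 5.62

d = 43.8 ly / 3.26 = 13.44 pc
5 log₁₀(d/10 pc) = 5 log₁₀(13.44) − 5 = 0.641
M = m − 5 log₁₀(d/10) = 6.26 − 0.641 = 5.619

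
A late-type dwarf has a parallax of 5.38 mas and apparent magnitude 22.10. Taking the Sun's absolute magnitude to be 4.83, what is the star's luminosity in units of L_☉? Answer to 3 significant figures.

L/L_☉ ≈ 4.27×10^-5

d = 1/p = 1000/5.38 mas = 185.9 pc
M = m − 5 log₁₀ d + 5 = 22.10 − 5·2.2692 + 5 = 15.754
M − M_☉ = 15.754 − 4.83 = 10.924
L/L_☉ = 10^(−0.4 × 10.924) = 4.270×10^-5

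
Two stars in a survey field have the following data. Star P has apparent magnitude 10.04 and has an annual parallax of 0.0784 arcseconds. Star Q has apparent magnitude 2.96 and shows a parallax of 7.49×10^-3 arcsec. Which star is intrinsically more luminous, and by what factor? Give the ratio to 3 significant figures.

Star P: d = 1/p = 1/0.0784″ = 12.76 pc
Star P: M = m − 5 log₁₀ d + 5 = 10.04 − 5·1.1057 + 5 = 9.512
Star Q: d = 1/p = 1/7.49×10^-3″ = 133.5 pc
Star Q: M = m − 5 log₁₀ d + 5 = 2.96 − 5·2.1255 + 5 = -2.668
ΔM = M_P − M_Q = 9.512 − (-2.668) = 12.179; smaller M is more luminous → Star Q.
L ratio = 10^(0.4 |ΔM|) = 10^4.872 = 74420

Star Q is more luminous, by a factor of 74400.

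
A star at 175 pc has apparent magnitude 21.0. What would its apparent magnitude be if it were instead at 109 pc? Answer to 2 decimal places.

Flux ∝ 1/d², so Δm = 5 log₁₀(d₂/d₁) = 5 log₁₀(109/175) = -1.028
m₂ = m₁ + Δm = 21.0 + (-1.028) = 19.972

m ≈ 19.97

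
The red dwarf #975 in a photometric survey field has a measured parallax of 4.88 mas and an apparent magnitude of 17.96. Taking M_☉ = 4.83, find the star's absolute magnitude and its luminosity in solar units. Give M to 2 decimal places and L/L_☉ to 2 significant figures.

M ≈ 11.40; L/L_☉ ≈ 2.4×10^-3

d = 1/p = 1000/4.88 mas = 204.9 pc
M = m − 5 log₁₀ d + 5 = 17.96 − 5·2.3116 + 5 = 11.402
M − M_☉ = 11.402 − 4.83 = 6.572
L/L_☉ = 10^(−0.4 × 6.572) = 2.351×10^-3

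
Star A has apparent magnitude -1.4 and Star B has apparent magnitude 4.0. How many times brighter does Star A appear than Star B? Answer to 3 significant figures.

Magnitude difference = -5.4
Flux ratio = 10^(−0.4 Δm) = 10^(−0.4 × -5.4) = 10^2.160 = 144.5

145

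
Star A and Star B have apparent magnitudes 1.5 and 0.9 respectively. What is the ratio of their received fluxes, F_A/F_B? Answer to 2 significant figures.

F_A/F_B ≈ 0.58

Magnitude difference = 0.6
Flux ratio = 10^(−0.4 Δm) = 10^(−0.4 × 0.6) = 10^-0.240 = 0.5754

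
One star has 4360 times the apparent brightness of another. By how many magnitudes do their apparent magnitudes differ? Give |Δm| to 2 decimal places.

Pogson: Δm = −2.5 log₁₀(ratio) = −2.5 log₁₀(4360) = −2.5 × 3.6395 = -9.099

|Δm| ≈ 9.10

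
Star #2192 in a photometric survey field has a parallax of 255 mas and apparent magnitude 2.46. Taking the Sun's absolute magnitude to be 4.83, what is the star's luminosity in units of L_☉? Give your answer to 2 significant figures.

L/L_☉ ≈ 1.4

d = 1/p = 1000/255 mas = 3.922 pc
M = m − 5 log₁₀ d + 5 = 2.46 − 5·0.5935 + 5 = 4.493
M − M_☉ = 4.493 − 4.83 = -0.337
L/L_☉ = 10^(−0.4 × -0.337) = 1.364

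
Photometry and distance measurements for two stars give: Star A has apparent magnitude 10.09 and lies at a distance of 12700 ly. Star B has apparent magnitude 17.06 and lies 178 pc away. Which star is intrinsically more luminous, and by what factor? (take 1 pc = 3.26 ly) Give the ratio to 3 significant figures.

Star A: d = 12700 ly / 3.26 = 3896 pc
Star A: M = m − 5 log₁₀ d + 5 = 10.09 − 5·3.5906 + 5 = -2.863
Star B: M = m − 5 log₁₀ d + 5 = 17.06 − 5·2.2504 + 5 = 10.808
ΔM = M_A − M_B = -2.863 − (10.808) = -13.671; smaller M is more luminous → Star A.
L ratio = 10^(0.4 |ΔM|) = 10^5.468 = 294000

Star A is more luminous, by a factor of 294000.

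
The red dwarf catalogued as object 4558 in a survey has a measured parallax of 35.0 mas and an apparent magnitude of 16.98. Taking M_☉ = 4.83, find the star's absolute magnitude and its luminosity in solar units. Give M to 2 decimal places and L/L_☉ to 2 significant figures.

M ≈ 14.70; L/L_☉ ≈ 1.1×10^-4

d = 1/p = 1000/35.0 mas = 28.57 pc
M = m − 5 log₁₀ d + 5 = 16.98 − 5·1.4559 + 5 = 14.700
M − M_☉ = 14.700 − 4.83 = 9.870
L/L_☉ = 10^(−0.4 × 9.870) = 1.127×10^-4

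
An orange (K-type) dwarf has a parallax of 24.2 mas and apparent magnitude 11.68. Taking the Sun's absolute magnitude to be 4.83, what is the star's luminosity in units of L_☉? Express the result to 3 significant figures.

L/L_☉ ≈ 0.0311

d = 1/p = 1000/24.2 mas = 41.32 pc
M = m − 5 log₁₀ d + 5 = 11.68 − 5·1.6162 + 5 = 8.599
M − M_☉ = 8.599 − 4.83 = 3.769
L/L_☉ = 10^(−0.4 × 3.769) = 0.03107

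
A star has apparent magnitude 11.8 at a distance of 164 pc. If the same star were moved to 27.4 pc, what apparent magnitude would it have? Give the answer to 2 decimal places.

m ≈ 7.91

Flux ∝ 1/d², so Δm = 5 log₁₀(d₂/d₁) = 5 log₁₀(27.4/164) = -3.885
m₂ = m₁ + Δm = 11.8 + (-3.885) = 7.915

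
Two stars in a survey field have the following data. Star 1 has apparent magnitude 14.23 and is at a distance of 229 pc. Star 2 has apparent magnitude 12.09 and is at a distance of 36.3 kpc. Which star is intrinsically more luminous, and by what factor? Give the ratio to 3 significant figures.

Star 2 is more luminous, by a factor of 180000.

Star 1: M = m − 5 log₁₀ d + 5 = 14.23 − 5·2.3598 + 5 = 7.431
Star 2: d = 36.3 kpc = 36300 pc
Star 2: M = m − 5 log₁₀ d + 5 = 12.09 − 5·4.5599 + 5 = -5.710
ΔM = M_1 − M_2 = 7.431 − (-5.710) = 13.140; smaller M is more luminous → Star 2.
L ratio = 10^(0.4 |ΔM|) = 10^5.256 = 180400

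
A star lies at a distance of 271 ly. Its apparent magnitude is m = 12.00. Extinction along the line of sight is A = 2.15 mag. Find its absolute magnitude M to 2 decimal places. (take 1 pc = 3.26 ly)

M ≈ 5.25

d = 271 ly / 3.26 = 83.13 pc
5 log₁₀(d/10 pc) = 5 log₁₀(83.13) − 5 = 4.599
M = m − 5 log₁₀(d/10) − A = 12.00 − 4.599 − 2.15 = 5.251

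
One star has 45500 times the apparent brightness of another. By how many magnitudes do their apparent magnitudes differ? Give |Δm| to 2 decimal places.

Pogson: Δm = −2.5 log₁₀(ratio) = −2.5 log₁₀(45500) = −2.5 × 4.6580 = -11.645

|Δm| ≈ 11.65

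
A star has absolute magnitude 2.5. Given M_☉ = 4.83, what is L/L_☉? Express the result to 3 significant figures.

L/L_☉ ≈ 8.55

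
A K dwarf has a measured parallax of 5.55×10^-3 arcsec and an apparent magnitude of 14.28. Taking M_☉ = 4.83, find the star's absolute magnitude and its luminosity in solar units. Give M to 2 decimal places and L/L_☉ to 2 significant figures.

M ≈ 8.00; L/L_☉ ≈ 0.054

d = 1/p = 1/5.55×10^-3″ = 180.2 pc
M = m − 5 log₁₀ d + 5 = 14.28 − 5·2.2557 + 5 = 8.001
M − M_☉ = 8.001 − 4.83 = 3.171
L/L_☉ = 10^(−0.4 × 3.171) = 0.05388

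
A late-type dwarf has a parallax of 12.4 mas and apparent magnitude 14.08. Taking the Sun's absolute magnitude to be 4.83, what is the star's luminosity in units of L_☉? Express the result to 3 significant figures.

L/L_☉ ≈ 0.0130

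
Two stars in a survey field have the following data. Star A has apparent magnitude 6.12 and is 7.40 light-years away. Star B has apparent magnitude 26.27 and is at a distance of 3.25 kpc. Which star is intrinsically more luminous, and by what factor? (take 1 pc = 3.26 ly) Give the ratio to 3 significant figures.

Star A is more luminous, by a factor of 56.0.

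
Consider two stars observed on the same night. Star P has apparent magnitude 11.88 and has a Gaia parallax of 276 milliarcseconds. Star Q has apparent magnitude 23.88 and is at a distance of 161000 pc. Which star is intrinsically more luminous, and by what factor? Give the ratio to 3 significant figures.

Star P: p = 276 mas = 0.276″ → d = 1/p = 3.623 pc
Star P: M = m − 5 log₁₀ d + 5 = 11.88 − 5·0.5591 + 5 = 14.085
Star Q: M = m − 5 log₁₀ d + 5 = 23.88 − 5·5.2068 + 5 = 2.846
ΔM = M_P − M_Q = 14.085 − (2.846) = 11.239; smaller M is more luminous → Star Q.
L ratio = 10^(0.4 |ΔM|) = 10^4.495 = 31290

Star Q is more luminous, by a factor of 31300.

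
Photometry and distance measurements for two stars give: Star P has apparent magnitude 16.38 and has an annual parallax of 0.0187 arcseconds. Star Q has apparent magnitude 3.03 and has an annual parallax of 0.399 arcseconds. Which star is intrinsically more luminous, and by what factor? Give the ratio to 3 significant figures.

Star P: d = 1/p = 1/0.0187″ = 53.48 pc
Star P: M = m − 5 log₁₀ d + 5 = 16.38 − 5·1.7282 + 5 = 12.739
Star Q: d = 1/p = 1/0.399″ = 2.506 pc
Star Q: M = m − 5 log₁₀ d + 5 = 3.03 − 5·0.3990 + 5 = 6.035
ΔM = M_P − M_Q = 12.739 − (6.035) = 6.704; smaller M is more luminous → Star Q.
L ratio = 10^(0.4 |ΔM|) = 10^2.682 = 480.5

Star Q is more luminous, by a factor of 481.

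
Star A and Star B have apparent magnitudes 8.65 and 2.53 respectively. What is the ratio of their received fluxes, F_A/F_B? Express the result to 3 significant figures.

F_A/F_B ≈ 3.56×10^-3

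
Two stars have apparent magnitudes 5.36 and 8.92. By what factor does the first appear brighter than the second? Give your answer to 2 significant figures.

27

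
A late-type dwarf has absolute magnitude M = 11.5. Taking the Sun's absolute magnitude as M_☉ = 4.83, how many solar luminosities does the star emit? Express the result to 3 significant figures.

L/L_☉ ≈ 2.15×10^-3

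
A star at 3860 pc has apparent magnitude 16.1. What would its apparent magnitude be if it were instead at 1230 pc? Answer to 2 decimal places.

m ≈ 13.62

Flux ∝ 1/d², so Δm = 5 log₁₀(d₂/d₁) = 5 log₁₀(1230/3860) = -2.483
m₂ = m₁ + Δm = 16.1 + (-2.483) = 13.617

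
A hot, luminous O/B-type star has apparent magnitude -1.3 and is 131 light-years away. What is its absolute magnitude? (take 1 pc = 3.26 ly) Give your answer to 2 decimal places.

M ≈ -4.32

d = 131 ly / 3.26 = 40.18 pc
5 log₁₀(d/10 pc) = 5 log₁₀(40.18) − 5 = 3.020
M = m − 5 log₁₀(d/10) = -1.3 − 3.020 = -4.320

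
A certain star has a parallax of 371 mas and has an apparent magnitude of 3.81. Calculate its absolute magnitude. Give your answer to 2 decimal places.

M ≈ 6.66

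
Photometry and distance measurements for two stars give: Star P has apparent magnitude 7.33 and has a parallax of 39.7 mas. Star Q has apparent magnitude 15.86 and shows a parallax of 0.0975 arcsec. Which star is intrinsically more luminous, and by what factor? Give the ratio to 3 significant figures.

Star P: p = 39.7 mas = 0.0397″ → d = 1/p = 25.19 pc
Star P: M = m − 5 log₁₀ d + 5 = 7.33 − 5·1.4012 + 5 = 5.324
Star Q: d = 1/p = 1/0.0975″ = 10.26 pc
Star Q: M = m − 5 log₁₀ d + 5 = 15.86 − 5·1.0110 + 5 = 15.805
ΔM = M_P − M_Q = 5.324 − (15.805) = -10.481; smaller M is more luminous → Star P.
L ratio = 10^(0.4 |ΔM|) = 10^4.192 = 15580

Star P is more luminous, by a factor of 15600.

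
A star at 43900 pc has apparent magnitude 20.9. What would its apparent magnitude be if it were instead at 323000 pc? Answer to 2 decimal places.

m ≈ 25.23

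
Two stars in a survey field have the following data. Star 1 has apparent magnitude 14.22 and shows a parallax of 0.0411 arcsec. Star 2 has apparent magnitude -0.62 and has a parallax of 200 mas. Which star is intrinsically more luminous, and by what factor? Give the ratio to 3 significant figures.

Star 2 is more luminous, by a factor of 36400.

Star 1: d = 1/p = 1/0.0411″ = 24.33 pc
Star 1: M = m − 5 log₁₀ d + 5 = 14.22 − 5·1.3862 + 5 = 12.289
Star 2: p = 200 mas = 0.200″ → d = 1/p = 5.000 pc
Star 2: M = m − 5 log₁₀ d + 5 = -0.62 − 5·0.6990 + 5 = 0.885
ΔM = M_1 − M_2 = 12.289 − (0.885) = 11.404; smaller M is more luminous → Star 2.
L ratio = 10^(0.4 |ΔM|) = 10^4.562 = 36440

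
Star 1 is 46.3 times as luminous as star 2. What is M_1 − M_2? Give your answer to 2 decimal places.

Pogson: ΔM = −2.5 log₁₀(ratio) = −2.5 log₁₀(46.3) = −2.5 × 1.6656 = -4.164
Star 1 is brighter, so it has the smaller magnitude: the difference is negative.

M_1 − M_2 ≈ -4.16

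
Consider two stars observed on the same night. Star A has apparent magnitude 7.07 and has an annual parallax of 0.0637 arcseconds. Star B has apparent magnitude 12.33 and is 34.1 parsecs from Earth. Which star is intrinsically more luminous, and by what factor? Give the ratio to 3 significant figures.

Star A is more luminous, by a factor of 26.9.

Star A: d = 1/p = 1/0.0637″ = 15.70 pc
Star A: M = m − 5 log₁₀ d + 5 = 7.07 − 5·1.1959 + 5 = 6.091
Star B: M = m − 5 log₁₀ d + 5 = 12.33 − 5·1.5328 + 5 = 9.666
ΔM = M_A − M_B = 6.091 − (9.666) = -3.576; smaller M is more luminous → Star A.
L ratio = 10^(0.4 |ΔM|) = 10^1.430 = 26.93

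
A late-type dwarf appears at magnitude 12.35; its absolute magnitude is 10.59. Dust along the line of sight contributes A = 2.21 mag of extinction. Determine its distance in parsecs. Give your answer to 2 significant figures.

d ≈ 8.1 pc

m − M = 5 log₁₀(d/10 pc) + A  ⇒  12.35 − (10.59) − 2.21 = 5 log₁₀(d/10)
-0.450 = 5 log₁₀(d/10)
log₁₀ d = (m − M − A)/5 + 1 = 0.9100
d = 10^0.9100 = 8.128 pc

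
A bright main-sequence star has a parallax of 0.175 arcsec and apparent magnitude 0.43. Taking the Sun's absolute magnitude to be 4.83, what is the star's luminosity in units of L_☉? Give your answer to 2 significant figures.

L/L_☉ ≈ 19

d = 1/p = 1/0.175″ = 5.714 pc
M = m − 5 log₁₀ d + 5 = 0.43 − 5·0.7570 + 5 = 1.645
M − M_☉ = 1.645 − 4.83 = -3.185
L/L_☉ = 10^(−0.4 × -3.185) = 18.79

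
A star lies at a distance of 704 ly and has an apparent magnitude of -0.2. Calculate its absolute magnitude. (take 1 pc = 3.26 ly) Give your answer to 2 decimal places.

M ≈ -6.87

d = 704 ly / 3.26 = 216.0 pc
5 log₁₀(d/10 pc) = 5 log₁₀(216.0) − 5 = 6.672
M = m − 5 log₁₀(d/10) = -0.2 − 6.672 = -6.872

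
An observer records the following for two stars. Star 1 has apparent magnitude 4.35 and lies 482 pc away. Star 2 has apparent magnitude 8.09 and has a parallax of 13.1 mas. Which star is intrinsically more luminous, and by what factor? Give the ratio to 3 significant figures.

Star 1 is more luminous, by a factor of 1250.

Star 1: M = m − 5 log₁₀ d + 5 = 4.35 − 5·2.6830 + 5 = -4.065
Star 2: p = 13.1 mas = 0.0131″ → d = 1/p = 76.34 pc
Star 2: M = m − 5 log₁₀ d + 5 = 8.09 − 5·1.8827 + 5 = 3.676
ΔM = M_1 − M_2 = -4.065 − (3.676) = -7.742; smaller M is more luminous → Star 1.
L ratio = 10^(0.4 |ΔM|) = 10^3.097 = 1249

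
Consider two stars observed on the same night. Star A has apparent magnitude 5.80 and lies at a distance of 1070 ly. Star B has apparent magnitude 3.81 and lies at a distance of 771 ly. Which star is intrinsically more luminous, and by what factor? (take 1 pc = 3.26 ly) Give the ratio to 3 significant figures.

Star A: d = 1070 ly / 3.26 = 328.2 pc
Star A: M = m − 5 log₁₀ d + 5 = 5.80 − 5·2.5162 + 5 = -1.781
Star B: d = 771 ly / 3.26 = 236.5 pc
Star B: M = m − 5 log₁₀ d + 5 = 3.81 − 5·2.3738 + 5 = -3.059
ΔM = M_A − M_B = -1.781 − (-3.059) = 1.278; smaller M is more luminous → Star B.
L ratio = 10^(0.4 |ΔM|) = 10^0.511 = 3.246

Star B is more luminous, by a factor of 3.25.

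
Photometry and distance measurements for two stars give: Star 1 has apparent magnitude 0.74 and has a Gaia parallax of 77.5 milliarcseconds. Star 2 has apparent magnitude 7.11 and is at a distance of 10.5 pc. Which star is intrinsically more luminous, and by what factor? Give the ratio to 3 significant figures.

Star 1 is more luminous, by a factor of 533.

Star 1: p = 77.5 mas = 0.0775″ → d = 1/p = 12.90 pc
Star 1: M = m − 5 log₁₀ d + 5 = 0.74 − 5·1.1107 + 5 = 0.187
Star 2: M = m − 5 log₁₀ d + 5 = 7.11 − 5·1.0212 + 5 = 7.004
ΔM = M_1 − M_2 = 0.187 − (7.004) = -6.818; smaller M is more luminous → Star 1.
L ratio = 10^(0.4 |ΔM|) = 10^2.727 = 533.4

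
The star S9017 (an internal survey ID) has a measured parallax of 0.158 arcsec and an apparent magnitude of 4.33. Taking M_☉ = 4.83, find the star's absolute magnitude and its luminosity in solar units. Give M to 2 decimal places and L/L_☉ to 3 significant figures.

M ≈ 5.32; L/L_☉ ≈ 0.635

d = 1/p = 1/0.158″ = 6.329 pc
M = m − 5 log₁₀ d + 5 = 4.33 − 5·0.8013 + 5 = 5.323
M − M_☉ = 5.323 − 4.83 = 0.493
L/L_☉ = 10^(−0.4 × 0.493) = 0.6349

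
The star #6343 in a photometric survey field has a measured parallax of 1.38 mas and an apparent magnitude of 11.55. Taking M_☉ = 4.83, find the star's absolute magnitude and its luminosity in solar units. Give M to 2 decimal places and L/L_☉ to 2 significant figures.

d = 1/p = 1000/1.38 mas = 724.6 pc
M = m − 5 log₁₀ d + 5 = 11.55 − 5·2.8601 + 5 = 2.249
M − M_☉ = 2.249 − 4.83 = -2.581
L/L_☉ = 10^(−0.4 × -2.581) = 10.77

M ≈ 2.25; L/L_☉ ≈ 11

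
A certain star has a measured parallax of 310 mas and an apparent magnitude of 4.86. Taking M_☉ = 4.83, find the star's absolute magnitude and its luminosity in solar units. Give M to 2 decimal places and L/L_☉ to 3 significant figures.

d = 1/p = 1000/310 mas = 3.226 pc
M = m − 5 log₁₀ d + 5 = 4.86 − 5·0.5086 + 5 = 7.317
M − M_☉ = 7.317 − 4.83 = 2.487
L/L_☉ = 10^(−0.4 × 2.487) = 0.1012

M ≈ 7.32; L/L_☉ ≈ 0.101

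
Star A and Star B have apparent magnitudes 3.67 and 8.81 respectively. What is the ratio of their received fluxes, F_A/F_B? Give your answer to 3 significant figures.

F_A/F_B ≈ 114

Δm = 3.67 − (8.81) = -5.14
Flux ratio = 10^(−0.4 Δm) = 10^(−0.4 × -5.14) = 10^2.056 = 113.8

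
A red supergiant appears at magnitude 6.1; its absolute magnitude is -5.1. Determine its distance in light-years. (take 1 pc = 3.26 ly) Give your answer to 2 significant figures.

d ≈ 5700 ly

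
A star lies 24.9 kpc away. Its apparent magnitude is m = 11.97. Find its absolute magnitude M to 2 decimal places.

d = 24.9 kpc = 24900 pc
5 log₁₀(d/10 pc) = 5 log₁₀(24900) − 5 = 16.981
M = m − 5 log₁₀(d/10) = 11.97 − 16.981 = -5.011

M ≈ -5.01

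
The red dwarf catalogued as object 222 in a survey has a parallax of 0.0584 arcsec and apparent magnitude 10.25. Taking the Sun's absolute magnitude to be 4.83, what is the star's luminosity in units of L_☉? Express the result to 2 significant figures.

d = 1/p = 1/0.0584″ = 17.12 pc
M = m − 5 log₁₀ d + 5 = 10.25 − 5·1.2336 + 5 = 9.082
M − M_☉ = 9.082 − 4.83 = 4.252
L/L_☉ = 10^(−0.4 × 4.252) = 0.01991

L/L_☉ ≈ 0.020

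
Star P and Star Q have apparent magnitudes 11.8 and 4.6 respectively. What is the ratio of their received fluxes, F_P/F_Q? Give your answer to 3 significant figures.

Δm = 11.8 − (4.6) = 7.2
Flux ratio = 10^(−0.4 Δm) = 10^(−0.4 × 7.2) = 10^-2.880 = 1.318×10^-3

F_P/F_Q ≈ 1.32×10^-3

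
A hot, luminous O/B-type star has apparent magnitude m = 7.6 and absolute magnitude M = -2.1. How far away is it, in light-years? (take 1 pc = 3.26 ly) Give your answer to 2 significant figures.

μ = m − M = 9.700
m − M = 5 log₁₀ d − 5
log₁₀ d = (m − M)/5 + 1 = 2.9400
d = 10^2.9400 = 871.0 pc
= 2839 ly

d ≈ 2800 ly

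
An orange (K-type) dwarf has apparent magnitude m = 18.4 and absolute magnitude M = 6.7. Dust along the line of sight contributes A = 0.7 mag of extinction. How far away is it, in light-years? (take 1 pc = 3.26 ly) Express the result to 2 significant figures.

m − M = 5 log₁₀(d/10 pc) + A  ⇒  18.4 − (6.7) − 0.7 = 5 log₁₀(d/10)
11.000 = 5 log₁₀(d/10)
log₁₀ d = (m − M − A)/5 + 1 = 3.2000
d = 10^3.2000 = 1585 pc
= 5167 ly

d ≈ 5200 ly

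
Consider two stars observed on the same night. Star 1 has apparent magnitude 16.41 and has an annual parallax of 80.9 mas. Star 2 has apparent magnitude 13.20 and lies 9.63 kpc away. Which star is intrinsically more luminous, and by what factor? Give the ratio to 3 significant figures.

Star 1: p = 80.9 mas = 0.0809″ → d = 1/p = 12.36 pc
Star 1: M = m − 5 log₁₀ d + 5 = 16.41 − 5·1.0921 + 5 = 15.950
Star 2: d = 9.63 kpc = 9630 pc
Star 2: M = m − 5 log₁₀ d + 5 = 13.20 − 5·3.9836 + 5 = -1.718
ΔM = M_1 − M_2 = 15.950 − (-1.718) = 17.668; smaller M is more luminous → Star 2.
L ratio = 10^(0.4 |ΔM|) = 10^7.067 = 1.167×10^7

Star 2 is more luminous, by a factor of 1.17×10^7.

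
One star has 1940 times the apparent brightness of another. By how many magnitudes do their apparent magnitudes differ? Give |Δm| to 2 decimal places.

|Δm| ≈ 8.22

Pogson: Δm = −2.5 log₁₀(ratio) = −2.5 log₁₀(1940) = −2.5 × 3.2878 = -8.220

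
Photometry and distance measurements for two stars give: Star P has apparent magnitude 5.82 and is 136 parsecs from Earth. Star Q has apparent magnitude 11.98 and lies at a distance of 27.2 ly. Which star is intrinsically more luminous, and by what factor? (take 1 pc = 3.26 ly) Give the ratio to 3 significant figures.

Star P: M = m − 5 log₁₀ d + 5 = 5.82 − 5·2.1335 + 5 = 0.152
Star Q: d = 27.2 ly / 3.26 = 8.344 pc
Star Q: M = m − 5 log₁₀ d + 5 = 11.98 − 5·0.9214 + 5 = 12.373
ΔM = M_P − M_Q = 0.152 − (12.373) = -12.221; smaller M is more luminous → Star P.
L ratio = 10^(0.4 |ΔM|) = 10^4.888 = 77330

Star P is more luminous, by a factor of 77300.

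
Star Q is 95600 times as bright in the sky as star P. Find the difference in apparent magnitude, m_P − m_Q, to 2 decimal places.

m_P − m_Q ≈ 12.45

Pogson: Δm = −2.5 log₁₀(ratio) = −2.5 log₁₀(95600) = −2.5 × 4.9805 = -12.451
Star Q is brighter so has the smaller magnitude: m_P − m_Q is positive.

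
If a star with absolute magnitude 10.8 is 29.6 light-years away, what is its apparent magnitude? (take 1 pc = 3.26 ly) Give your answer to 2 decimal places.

m ≈ 10.59

d = 29.6 ly / 3.26 = 9.080 pc
m = M + 5 log₁₀ d − 5 = 10.8 + 5·0.9581 − 5 = 10.590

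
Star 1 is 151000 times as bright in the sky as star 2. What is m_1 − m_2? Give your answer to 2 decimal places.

Pogson: Δm = −2.5 log₁₀(ratio) = −2.5 log₁₀(151000) = −2.5 × 5.1790 = -12.947
Star 1 is brighter, so it has the smaller magnitude: the difference is negative.

m_1 − m_2 ≈ -12.95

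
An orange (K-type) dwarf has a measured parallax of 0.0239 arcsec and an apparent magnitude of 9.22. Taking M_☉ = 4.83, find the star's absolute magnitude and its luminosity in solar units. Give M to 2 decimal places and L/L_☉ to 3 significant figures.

M ≈ 6.11; L/L_☉ ≈ 0.307

d = 1/p = 1/0.0239″ = 41.84 pc
M = m − 5 log₁₀ d + 5 = 9.22 − 5·1.6216 + 5 = 6.112
M − M_☉ = 6.112 − 4.83 = 1.282
L/L_☉ = 10^(−0.4 × 1.282) = 0.3070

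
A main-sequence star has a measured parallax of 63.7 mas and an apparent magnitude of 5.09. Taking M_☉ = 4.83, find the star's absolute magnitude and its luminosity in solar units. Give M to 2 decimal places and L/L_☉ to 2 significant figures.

M ≈ 4.11; L/L_☉ ≈ 1.9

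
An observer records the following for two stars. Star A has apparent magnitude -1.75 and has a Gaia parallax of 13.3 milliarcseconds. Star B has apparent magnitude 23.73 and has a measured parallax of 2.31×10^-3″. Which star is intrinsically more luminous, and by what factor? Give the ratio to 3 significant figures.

Star A is more luminous, by a factor of 4.69×10^8.

Star A: p = 13.3 mas = 0.0133″ → d = 1/p = 75.19 pc
Star A: M = m − 5 log₁₀ d + 5 = -1.75 − 5·1.8761 + 5 = -6.131
Star B: d = 1/p = 1/2.31×10^-3″ = 432.9 pc
Star B: M = m − 5 log₁₀ d + 5 = 23.73 − 5·2.6364 + 5 = 15.548
ΔM = M_A − M_B = -6.131 − (15.548) = -21.679; smaller M is more luminous → Star A.
L ratio = 10^(0.4 |ΔM|) = 10^8.672 = 4.694×10^8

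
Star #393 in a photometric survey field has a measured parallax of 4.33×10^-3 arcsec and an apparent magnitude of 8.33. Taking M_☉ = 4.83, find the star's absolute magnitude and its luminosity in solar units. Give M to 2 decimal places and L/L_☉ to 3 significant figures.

M ≈ 1.51; L/L_☉ ≈ 21.2

d = 1/p = 1/4.33×10^-3″ = 230.9 pc
M = m − 5 log₁₀ d + 5 = 8.33 − 5·2.3635 + 5 = 1.512
M − M_☉ = 1.512 − 4.83 = -3.318
L/L_☉ = 10^(−0.4 × -3.318) = 21.23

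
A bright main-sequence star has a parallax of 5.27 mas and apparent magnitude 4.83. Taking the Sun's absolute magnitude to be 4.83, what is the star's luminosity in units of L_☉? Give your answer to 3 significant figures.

L/L_☉ ≈ 360

d = 1/p = 1000/5.27 mas = 189.8 pc
M = m − 5 log₁₀ d + 5 = 4.83 − 5·2.2782 + 5 = -1.561
M − M_☉ = -1.561 − 4.83 = -6.391
L/L_☉ = 10^(−0.4 × -6.391) = 360.1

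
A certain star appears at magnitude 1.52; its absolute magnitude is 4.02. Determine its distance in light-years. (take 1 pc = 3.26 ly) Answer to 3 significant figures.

d ≈ 10.3 ly

μ = m − M = -2.500
m − M = 5 log₁₀ d − 5
log₁₀ d = (m − M)/5 + 1 = 0.5000
d = 10^0.5000 = 3.162 pc
= 10.31 ly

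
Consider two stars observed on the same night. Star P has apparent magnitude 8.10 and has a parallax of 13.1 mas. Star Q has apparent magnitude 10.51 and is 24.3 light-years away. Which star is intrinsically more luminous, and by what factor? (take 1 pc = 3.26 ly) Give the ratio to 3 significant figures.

Star P is more luminous, by a factor of 965.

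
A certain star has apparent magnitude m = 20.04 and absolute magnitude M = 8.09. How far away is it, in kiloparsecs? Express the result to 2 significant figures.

Distance modulus: m − M = 20.04 − (8.09) = 11.950
m − M = 5 log₁₀ d − 5
log₁₀ d = (m − M)/5 + 1 = 3.3900
d = 10^3.3900 = 2455 pc
= 2.455 kpc

d ≈ 2.5 kpc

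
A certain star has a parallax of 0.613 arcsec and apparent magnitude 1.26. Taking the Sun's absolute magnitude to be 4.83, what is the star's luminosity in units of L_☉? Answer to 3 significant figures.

L/L_☉ ≈ 0.713

d = 1/p = 1/0.613″ = 1.631 pc
M = m − 5 log₁₀ d + 5 = 1.26 − 5·0.2125 + 5 = 5.197
M − M_☉ = 5.197 − 4.83 = 0.367
L/L_☉ = 10^(−0.4 × 0.367) = 0.7130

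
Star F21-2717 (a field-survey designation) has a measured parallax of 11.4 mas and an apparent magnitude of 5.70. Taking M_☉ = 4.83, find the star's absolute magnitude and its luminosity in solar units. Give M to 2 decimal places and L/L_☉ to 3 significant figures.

M ≈ 0.98; L/L_☉ ≈ 34.5

d = 1/p = 1000/11.4 mas = 87.72 pc
M = m − 5 log₁₀ d + 5 = 5.70 − 5·1.9431 + 5 = 0.985
M − M_☉ = 0.985 − 4.83 = -3.845
L/L_☉ = 10^(−0.4 × -3.845) = 34.53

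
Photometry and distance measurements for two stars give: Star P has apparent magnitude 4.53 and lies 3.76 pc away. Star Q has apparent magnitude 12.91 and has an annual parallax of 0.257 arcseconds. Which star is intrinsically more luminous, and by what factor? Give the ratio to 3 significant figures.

Star P is more luminous, by a factor of 2100.

Star P: M = m − 5 log₁₀ d + 5 = 4.53 − 5·0.5752 + 5 = 6.654
Star Q: d = 1/p = 1/0.257″ = 3.891 pc
Star Q: M = m − 5 log₁₀ d + 5 = 12.91 − 5·0.5901 + 5 = 14.960
ΔM = M_P − M_Q = 6.654 − (14.960) = -8.306; smaller M is more luminous → Star P.
L ratio = 10^(0.4 |ΔM|) = 10^3.322 = 2100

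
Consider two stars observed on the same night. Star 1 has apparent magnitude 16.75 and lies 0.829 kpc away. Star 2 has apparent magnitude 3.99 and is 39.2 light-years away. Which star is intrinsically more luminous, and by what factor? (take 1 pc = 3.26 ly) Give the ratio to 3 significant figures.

Star 1: d = 0.829 kpc = 829.0 pc
Star 1: M = m − 5 log₁₀ d + 5 = 16.75 − 5·2.9186 + 5 = 7.157
Star 2: d = 39.2 ly / 3.26 = 12.02 pc
Star 2: M = m − 5 log₁₀ d + 5 = 3.99 − 5·1.0801 + 5 = 3.590
ΔM = M_1 − M_2 = 7.157 − (3.590) = 3.568; smaller M is more luminous → Star 2.
L ratio = 10^(0.4 |ΔM|) = 10^1.427 = 26.73

Star 2 is more luminous, by a factor of 26.7.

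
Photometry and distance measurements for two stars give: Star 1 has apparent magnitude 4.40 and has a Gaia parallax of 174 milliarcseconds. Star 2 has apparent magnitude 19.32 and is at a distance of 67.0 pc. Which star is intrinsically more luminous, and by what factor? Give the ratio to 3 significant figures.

Star 1: p = 174 mas = 0.174″ → d = 1/p = 5.747 pc
Star 1: M = m − 5 log₁₀ d + 5 = 4.40 − 5·0.7595 + 5 = 5.603
Star 2: M = m − 5 log₁₀ d + 5 = 19.32 − 5·1.8261 + 5 = 15.190
ΔM = M_1 − M_2 = 5.603 − (15.190) = -9.587; smaller M is more luminous → Star 1.
L ratio = 10^(0.4 |ΔM|) = 10^3.835 = 6835

Star 1 is more luminous, by a factor of 6840.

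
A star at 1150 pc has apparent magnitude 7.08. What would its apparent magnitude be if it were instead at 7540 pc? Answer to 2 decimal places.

Flux ∝ 1/d², so Δm = 5 log₁₀(d₂/d₁) = 5 log₁₀(7540/1150) = 4.083
m₂ = m₁ + Δm = 7.08 + (4.083) = 11.163

m ≈ 11.16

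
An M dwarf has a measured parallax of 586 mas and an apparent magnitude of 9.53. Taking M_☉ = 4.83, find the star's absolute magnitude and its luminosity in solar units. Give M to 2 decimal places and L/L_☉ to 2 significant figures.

d = 1/p = 1000/586 mas = 1.706 pc
M = m − 5 log₁₀ d + 5 = 9.53 − 5·0.2321 + 5 = 13.369
M − M_☉ = 13.369 − 4.83 = 8.539
L/L_☉ = 10^(−0.4 × 8.539) = 3.839×10^-4

M ≈ 13.37; L/L_☉ ≈ 3.8×10^-4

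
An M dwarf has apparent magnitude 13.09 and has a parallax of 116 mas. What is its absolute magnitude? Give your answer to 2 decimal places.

M ≈ 13.41

p = 116 mas = 0.116″ → d = 1/p = 8.621 pc
5 log₁₀(d/10 pc) = 5 log₁₀(8.621) − 5 = -0.322
M = m − 5 log₁₀(d/10) = 13.09 + 0.322 = 13.412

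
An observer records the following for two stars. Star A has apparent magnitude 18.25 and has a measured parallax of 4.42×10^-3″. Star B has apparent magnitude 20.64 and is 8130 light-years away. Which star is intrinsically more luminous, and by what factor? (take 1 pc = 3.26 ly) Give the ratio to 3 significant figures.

Star B is more luminous, by a factor of 13.4.

Star A: d = 1/p = 1/4.42×10^-3″ = 226.2 pc
Star A: M = m − 5 log₁₀ d + 5 = 18.25 − 5·2.3546 + 5 = 11.477
Star B: d = 8130 ly / 3.26 = 2494 pc
Star B: M = m − 5 log₁₀ d + 5 = 20.64 − 5·3.3969 + 5 = 8.656
ΔM = M_A − M_B = 11.477 − (8.656) = 2.821; smaller M is more luminous → Star B.
L ratio = 10^(0.4 |ΔM|) = 10^1.129 = 13.45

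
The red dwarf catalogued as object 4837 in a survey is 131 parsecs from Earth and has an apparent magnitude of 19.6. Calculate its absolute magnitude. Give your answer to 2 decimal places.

5 log₁₀(d/10 pc) = 5 log₁₀(131.0) − 5 = 5.586
M = m − 5 log₁₀(d/10) = 19.6 − 5.586 = 14.014

M ≈ 14.01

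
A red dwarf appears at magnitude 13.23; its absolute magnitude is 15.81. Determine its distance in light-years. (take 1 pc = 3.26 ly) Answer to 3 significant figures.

d ≈ 9.94 ly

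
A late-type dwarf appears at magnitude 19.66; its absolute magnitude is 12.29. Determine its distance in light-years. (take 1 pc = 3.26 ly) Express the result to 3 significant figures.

μ = m − M = 7.370
m − M = 5 log₁₀ d − 5
log₁₀ d = (m − M)/5 + 1 = 2.4740
d = 10^2.4740 = 297.9 pc
= 971.0 ly

d ≈ 971 ly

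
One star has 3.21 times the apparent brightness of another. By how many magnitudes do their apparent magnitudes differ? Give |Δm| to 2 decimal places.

Pogson: Δm = −2.5 log₁₀(ratio) = −2.5 log₁₀(3.21) = −2.5 × 0.5065 = -1.266

|Δm| ≈ 1.27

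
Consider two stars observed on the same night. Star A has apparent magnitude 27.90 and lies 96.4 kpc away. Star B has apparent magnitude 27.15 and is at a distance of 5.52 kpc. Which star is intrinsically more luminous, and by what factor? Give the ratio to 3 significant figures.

Star A: d = 96.4 kpc = 96400 pc
Star A: M = m − 5 log₁₀ d + 5 = 27.90 − 5·4.9841 + 5 = 7.980
Star B: d = 5.52 kpc = 5520 pc
Star B: M = m − 5 log₁₀ d + 5 = 27.15 − 5·3.7419 + 5 = 13.440
ΔM = M_A − M_B = 7.980 − (13.440) = -5.461; smaller M is more luminous → Star A.
L ratio = 10^(0.4 |ΔM|) = 10^2.184 = 152.9

Star A is more luminous, by a factor of 153.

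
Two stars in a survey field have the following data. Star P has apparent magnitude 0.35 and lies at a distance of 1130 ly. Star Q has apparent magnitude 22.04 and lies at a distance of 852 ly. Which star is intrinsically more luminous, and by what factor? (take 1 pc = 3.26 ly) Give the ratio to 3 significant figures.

Star P is more luminous, by a factor of 8.34×10^8.

Star P: d = 1130 ly / 3.26 = 346.6 pc
Star P: M = m − 5 log₁₀ d + 5 = 0.35 − 5·2.5399 + 5 = -7.349
Star Q: d = 852 ly / 3.26 = 261.3 pc
Star Q: M = m − 5 log₁₀ d + 5 = 22.04 − 5·2.4172 + 5 = 14.954
ΔM = M_P − M_Q = -7.349 − (14.954) = -22.303; smaller M is more luminous → Star P.
L ratio = 10^(0.4 |ΔM|) = 10^8.921 = 8.342×10^8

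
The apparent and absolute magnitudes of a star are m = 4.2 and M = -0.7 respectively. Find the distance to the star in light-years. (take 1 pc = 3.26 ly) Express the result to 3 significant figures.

d ≈ 311 ly

Distance modulus: m − M = 4.2 − (-0.7) = 4.900
m − M = 5 log₁₀ d − 5
log₁₀ d = (m − M)/5 + 1 = 1.9800
d = 10^1.9800 = 95.50 pc
= 311.3 ly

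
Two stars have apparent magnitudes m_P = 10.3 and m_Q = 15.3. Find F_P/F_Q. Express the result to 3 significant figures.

Δm = 10.3 − (15.3) = -5.0
Flux ratio = 10^(−0.4 Δm) = 10^(−0.4 × -5.0) = 10^2.000 = 100.0

F_P/F_Q ≈ 100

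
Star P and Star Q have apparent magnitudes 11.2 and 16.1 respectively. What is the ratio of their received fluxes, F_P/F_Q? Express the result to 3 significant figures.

F_P/F_Q ≈ 91.2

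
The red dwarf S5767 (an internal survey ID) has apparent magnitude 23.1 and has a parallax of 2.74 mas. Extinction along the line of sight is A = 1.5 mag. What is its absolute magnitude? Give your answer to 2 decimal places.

p = 2.74 mas = 2.74×10^-3″ → d = 1/p = 365.0 pc
5 log₁₀(d/10 pc) = 5 log₁₀(365.0) − 5 = 7.811
M = m − 5 log₁₀(d/10) − A = 23.1 − 7.811 − 1.5 = 13.789

M ≈ 13.79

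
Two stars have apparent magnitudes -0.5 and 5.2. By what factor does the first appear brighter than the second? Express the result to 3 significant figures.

Magnitude difference = -5.7
Flux ratio = 10^(−0.4 Δm) = 10^(−0.4 × -5.7) = 10^2.280 = 190.5

191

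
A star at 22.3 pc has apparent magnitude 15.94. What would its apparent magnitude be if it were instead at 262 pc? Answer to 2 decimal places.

Flux ∝ 1/d², so Δm = 5 log₁₀(d₂/d₁) = 5 log₁₀(262/22.3) = 5.350
m₂ = m₁ + Δm = 15.94 + (5.350) = 21.290

m ≈ 21.29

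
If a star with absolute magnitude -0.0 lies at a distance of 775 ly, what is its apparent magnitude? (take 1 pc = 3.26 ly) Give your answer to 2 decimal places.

d = 775 ly / 3.26 = 237.7 pc
m = M + 5 log₁₀ d − 5 = -0.0 + 5·2.3761 − 5 = 6.880

m ≈ 6.88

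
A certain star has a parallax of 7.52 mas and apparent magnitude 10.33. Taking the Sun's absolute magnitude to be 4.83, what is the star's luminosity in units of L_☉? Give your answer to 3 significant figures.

L/L_☉ ≈ 1.12

d = 1/p = 1000/7.52 mas = 133.0 pc
M = m − 5 log₁₀ d + 5 = 10.33 − 5·2.1238 + 5 = 4.711
M − M_☉ = 4.711 − 4.83 = -0.119
L/L_☉ = 10^(−0.4 × -0.119) = 1.116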